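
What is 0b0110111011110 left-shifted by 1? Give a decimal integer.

x = 0110111011110
shift left by 1 → 1101110111100 = 7100
(equivalently, 3550 × 2^1 = 3550 × 2)

7100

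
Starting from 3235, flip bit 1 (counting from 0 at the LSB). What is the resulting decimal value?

3233

x = 110010100011
bit 1 is currently 1; toggle it via x ^ (1 << 1) = x ^ 2
→ 110010100001 = 3233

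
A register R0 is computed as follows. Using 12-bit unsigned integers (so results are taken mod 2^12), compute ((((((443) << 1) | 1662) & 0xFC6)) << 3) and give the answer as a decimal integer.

2608

443 = 000110111011
→ << 1 (mod 2^12) → 001101110110 = 886
1662 = 011001111110
→ | → 011101111110 = 1918
0xFC6 = 111111000110
→ & → 011101000110 = 1862
→ << 3 (mod 2^12) → 101000110000 = 2608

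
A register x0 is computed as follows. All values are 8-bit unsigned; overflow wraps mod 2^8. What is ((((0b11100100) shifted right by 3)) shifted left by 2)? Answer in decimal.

112

0b11100100 = 11100100
→ shifted right by 3 → 00011100 = 28
→ shifted left by 2 (mod 2^8) → 01110000 = 112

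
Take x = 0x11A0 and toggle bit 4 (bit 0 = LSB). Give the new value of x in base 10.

x = 1000110100000
bit 4 is currently 0; toggle it via x ^ (1 << 4) = x ^ 16
→ 1000110110000 = 4528

4528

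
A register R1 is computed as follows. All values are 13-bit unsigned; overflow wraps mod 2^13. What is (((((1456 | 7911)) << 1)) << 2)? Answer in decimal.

1456 = 0010110110000
7911 = 1111011100111
→ | → 1111111110111 = 8183
→ << 1 (mod 2^13) → 1111111101110 = 8174
→ << 2 (mod 2^13) → 1111110111000 = 8120

8120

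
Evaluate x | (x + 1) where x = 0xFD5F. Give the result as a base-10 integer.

64895

x = 1111110101011111 = 64863
x + 1 = 1111110101100000
OR    = 1111110101111111 = 64895
(x | (x + 1) sets the lowest cleared bit.)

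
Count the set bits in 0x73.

5

0x73 = 1110011
Count the 1s: 1 + 1 + 1 + 1 + 1 = 5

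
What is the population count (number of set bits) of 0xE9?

0xE9 = 11101001
Count the 1s: 1 + 1 + 1 + 1 + 1 = 5

5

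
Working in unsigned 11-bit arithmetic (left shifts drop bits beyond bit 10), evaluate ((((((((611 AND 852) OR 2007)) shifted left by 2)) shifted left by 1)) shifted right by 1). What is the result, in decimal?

860

611 = 01001100011
852 = 01101010100
→ AND → 01001000000 = 576
2007 = 11111010111
→ OR → 11111010111 = 2007
→ shifted left by 2 (mod 2^11) → 11101011100 = 1884
→ shifted left by 1 (mod 2^11) → 11010111000 = 1720
→ shifted right by 1 → 01101011100 = 860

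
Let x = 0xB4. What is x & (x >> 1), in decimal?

16

x = 10110100 = 180
x>>1 = 01011010
AND  = 00010000 = 16
(x & (x >> 1) has a 1 wherever x has two consecutive 1 bits.)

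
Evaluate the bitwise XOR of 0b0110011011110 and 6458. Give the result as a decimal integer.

a = 0110011011110
6458 = 1100100111010
XOR → 1010111100100 = 5604

5604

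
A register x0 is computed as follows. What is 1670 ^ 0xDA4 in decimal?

2850

1670 = 011010000110
0xDA4 = 110110100100
XOR → 101100100010 = 2850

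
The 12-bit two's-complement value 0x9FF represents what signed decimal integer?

-1537

pattern = 100111111111 (MSB is 1 ⇒ negative)
Invert: 011000000000, add 1 → 011000000001 = 1537, so the value is -1537.
(Equivalently: 2559 - 2^12 = 2559 - 4096 = -1537.)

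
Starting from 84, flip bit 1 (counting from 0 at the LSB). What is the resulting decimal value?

86

x = 001010100
bit 1 is currently 0; toggle it via x ^ (1 << 1) = x ^ 2
→ 001010110 = 86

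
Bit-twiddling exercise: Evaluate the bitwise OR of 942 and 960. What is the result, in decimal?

942 = 1110101110
960 = 1111000000
 OR → 1111101110 = 1006

1006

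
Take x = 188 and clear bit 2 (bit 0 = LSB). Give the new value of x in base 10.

184

x = 010111100
bit 2 is currently 1; clear it via x & ~(1 << 2) = x & ~4
→ 010111000 = 184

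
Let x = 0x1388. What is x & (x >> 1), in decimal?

384

x = 1001110001000 = 5000
x>>1 = 0100111000100
AND  = 0000110000000 = 384
(x & (x >> 1) has a 1 wherever x has two consecutive 1 bits.)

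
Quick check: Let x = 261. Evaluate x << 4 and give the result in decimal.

261 = 0000100000101
shift left by 4 → 1000001010000 = 4176
(equivalently, 261 × 2^4 = 261 × 16)

4176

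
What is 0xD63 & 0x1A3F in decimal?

2083

0xD63 = 0110101100011
0x1A3F = 1101000111111
AND → 0100000100011 = 2083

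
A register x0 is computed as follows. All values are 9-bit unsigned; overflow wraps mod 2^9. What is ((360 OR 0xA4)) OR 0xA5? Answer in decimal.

493

360 = 101101000
0xA4 = 010100100
→ OR → 111101100 = 492
0xA5 = 010100101
→ OR → 111101101 = 493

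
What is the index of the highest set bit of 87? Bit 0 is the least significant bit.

6

87 = 1010111
The topmost 1 is at position 6 (since 2^6 = 64 ≤ 87 < 128).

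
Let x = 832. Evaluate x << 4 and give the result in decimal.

832 = 00001101000000
shift left by 4 → 11010000000000 = 13312
(equivalently, 832 × 2^4 = 832 × 16)

13312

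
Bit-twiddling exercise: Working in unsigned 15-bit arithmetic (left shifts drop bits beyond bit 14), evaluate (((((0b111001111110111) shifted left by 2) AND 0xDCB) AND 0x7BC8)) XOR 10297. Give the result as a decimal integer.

0b111001111110111 = 111001111110111
→ shifted left by 2 (mod 2^15) → 100111111011100 = 20444
0xDCB = 000110111001011
→ AND → 000110111001000 = 3528
0x7BC8 = 111101111001000
→ AND → 000100111001000 = 2504
10297 = 010100000111001
→ XOR → 010000111110001 = 8689

8689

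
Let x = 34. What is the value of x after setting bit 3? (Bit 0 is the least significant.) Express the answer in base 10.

42

x = 00100010
bit 3 is currently 0; set it via x | (1 << 3) = x | 8
→ 00101010 = 42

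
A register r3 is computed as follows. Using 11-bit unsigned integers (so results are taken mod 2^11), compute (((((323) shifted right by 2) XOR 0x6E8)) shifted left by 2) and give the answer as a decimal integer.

323 = 00101000011
→ shifted right by 2 → 00001010000 = 80
0x6E8 = 11011101000
→ XOR → 11010111000 = 1720
→ shifted left by 2 (mod 2^11) → 01011100000 = 736

736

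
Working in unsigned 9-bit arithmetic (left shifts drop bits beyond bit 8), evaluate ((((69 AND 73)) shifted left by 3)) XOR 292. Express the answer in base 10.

69 = 001000101
73 = 001001001
→ AND → 001000001 = 65
→ shifted left by 3 (mod 2^9) → 000001000 = 8
292 = 100100100
→ XOR → 100101100 = 300

300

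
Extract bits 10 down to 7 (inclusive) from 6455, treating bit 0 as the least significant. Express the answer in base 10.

2

v = 1100100110111
Shift right by 7: 110010
Mask low 4 bits: 0010 = 2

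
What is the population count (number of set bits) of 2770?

6

2770 = 101011010010
Count the 1s: 1 + 1 + 1 + 1 + 1 + 1 = 6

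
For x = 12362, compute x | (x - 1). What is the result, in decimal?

x = 11000001001010 = 12362
x - 1 = 11000001001001
OR    = 11000001001011 = 12363
(x | (x - 1) sets all bits below the lowest set bit.)

12363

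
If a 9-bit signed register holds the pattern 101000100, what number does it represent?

pattern = 101000100 (MSB is 1 ⇒ negative)
Invert: 010111011, add 1 → 010111100 = 188, so the value is -188.
(Equivalently: 324 - 2^9 = 324 - 512 = -188.)

-188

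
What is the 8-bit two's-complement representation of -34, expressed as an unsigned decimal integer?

34 in 8 bits: 00100010
Invert: 11011101
Add 1:  11011110 = 222
(Check: 2^8 - 34 = 256 - 34 = 222.)

222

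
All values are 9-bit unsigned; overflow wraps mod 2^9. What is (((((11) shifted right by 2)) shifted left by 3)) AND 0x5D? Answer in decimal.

16

11 = 000001011
→ shifted right by 2 → 000000010 = 2
→ shifted left by 3 (mod 2^9) → 000010000 = 16
0x5D = 001011101
→ AND → 000010000 = 16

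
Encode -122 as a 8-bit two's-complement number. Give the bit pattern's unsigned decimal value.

134

122 in 8 bits: 01111010
Invert: 10000101
Add 1:  10000110 = 134
(Check: 2^8 - 122 = 256 - 122 = 134.)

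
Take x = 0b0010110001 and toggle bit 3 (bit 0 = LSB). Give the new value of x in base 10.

x = 0010110001
bit 3 is currently 0; toggle it via x ^ (1 << 3) = x ^ 8
→ 0010111001 = 185

185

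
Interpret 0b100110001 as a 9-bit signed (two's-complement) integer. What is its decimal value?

pattern = 100110001 (MSB is 1 ⇒ negative)
Invert: 011001110, add 1 → 011001111 = 207, so the value is -207.
(Equivalently: 305 - 2^9 = 305 - 512 = -207.)

-207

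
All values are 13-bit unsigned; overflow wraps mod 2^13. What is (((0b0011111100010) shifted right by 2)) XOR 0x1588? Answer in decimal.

0b0011111100010 = 0011111100010
→ shifted right by 2 → 0000111111000 = 504
0x1588 = 1010110001000
→ XOR → 1010001110000 = 5232

5232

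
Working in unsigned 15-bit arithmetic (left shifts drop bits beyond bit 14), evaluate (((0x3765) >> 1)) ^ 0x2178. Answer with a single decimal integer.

0x3765 = 011011101100101
→ >> 1 → 001101110110010 = 7090
0x2178 = 010000101111000
→ ^ → 011101011001010 = 15050

15050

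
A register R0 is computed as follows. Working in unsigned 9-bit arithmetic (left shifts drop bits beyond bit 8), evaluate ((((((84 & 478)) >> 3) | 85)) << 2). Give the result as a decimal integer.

84 = 001010100
478 = 111011110
→ & → 001010100 = 84
→ >> 3 → 000001010 = 10
85 = 001010101
→ | → 001011111 = 95
→ << 2 (mod 2^9) → 101111100 = 380

380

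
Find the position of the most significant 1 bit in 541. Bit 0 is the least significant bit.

9

541 = 1000011101
The topmost 1 is at position 9 (since 2^9 = 512 ≤ 541 < 1024).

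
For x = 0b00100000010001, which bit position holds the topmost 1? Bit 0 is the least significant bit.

11

0b00100000010001 = 100000010001
The topmost 1 is at position 11 (since 2^11 = 2048 ≤ 2065 < 4096).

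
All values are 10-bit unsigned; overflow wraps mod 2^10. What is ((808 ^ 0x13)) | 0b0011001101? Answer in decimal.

1023

808 = 1100101000
0x13 = 0000010011
→ ^ → 1100111011 = 827
0b0011001101 = 0011001101
→ | → 1111111111 = 1023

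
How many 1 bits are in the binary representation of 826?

6

826 = 1100111010
Count the 1s: 1 + 1 + 1 + 1 + 1 + 1 = 6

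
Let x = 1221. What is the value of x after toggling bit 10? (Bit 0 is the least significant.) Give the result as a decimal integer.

197

x = 0010011000101
bit 10 is currently 1; toggle it via x ^ (1 << 10) = x ^ 1024
→ 0000011000101 = 197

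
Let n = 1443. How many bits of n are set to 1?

6

1443 = 10110100011
Count the 1s: 1 + 1 + 1 + 1 + 1 + 1 = 6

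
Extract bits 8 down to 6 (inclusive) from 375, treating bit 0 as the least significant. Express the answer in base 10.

5

v = 101110111
Shift right by 6: 101
Mask low 3 bits: 101 = 5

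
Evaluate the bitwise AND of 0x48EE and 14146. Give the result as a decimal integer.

0x48EE = 100100011101110
14146 = 011011101000010
AND → 000000001000010 = 66

66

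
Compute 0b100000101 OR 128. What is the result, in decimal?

a = 100000101
128 = 010000000
 OR → 110000101 = 389

389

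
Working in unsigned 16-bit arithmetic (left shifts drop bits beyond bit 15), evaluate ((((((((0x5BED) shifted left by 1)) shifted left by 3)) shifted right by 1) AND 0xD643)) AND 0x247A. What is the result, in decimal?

0x5BED = 0101101111101101
→ shifted left by 1 (mod 2^16) → 1011011111011010 = 47066
→ shifted left by 3 (mod 2^16) → 1011111011010000 = 48848
→ shifted right by 1 → 0101111101101000 = 24424
0xD643 = 1101011001000011
→ AND → 0101011001000000 = 22080
0x247A = 0010010001111010
→ AND → 0000010001000000 = 1088

1088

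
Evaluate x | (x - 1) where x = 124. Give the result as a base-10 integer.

x = 1111100 = 124
x - 1 = 1111011
OR    = 1111111 = 127
(x | (x - 1) sets all bits below the lowest set bit.)

127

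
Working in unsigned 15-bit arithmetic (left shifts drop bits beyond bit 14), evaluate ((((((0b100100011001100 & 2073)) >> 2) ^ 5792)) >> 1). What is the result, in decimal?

0b100100011001100 = 100100011001100
2073 = 000100000011001
→ & → 000100000001000 = 2056
→ >> 2 → 000001000000010 = 514
5792 = 001011010100000
→ ^ → 001010010100010 = 5282
→ >> 1 → 000101001010001 = 2641

2641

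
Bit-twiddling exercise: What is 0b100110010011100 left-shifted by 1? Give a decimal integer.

39224

x = 0100110010011100
shift left by 1 → 1001100100111000 = 39224
(equivalently, 19612 × 2^1 = 19612 × 2)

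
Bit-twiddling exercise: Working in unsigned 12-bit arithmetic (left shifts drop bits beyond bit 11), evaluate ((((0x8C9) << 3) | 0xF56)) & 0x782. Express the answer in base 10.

0x8C9 = 100011001001
→ << 3 (mod 2^12) → 011001001000 = 1608
0xF56 = 111101010110
→ | → 111101011110 = 3934
0x782 = 011110000010
→ & → 011100000010 = 1794

1794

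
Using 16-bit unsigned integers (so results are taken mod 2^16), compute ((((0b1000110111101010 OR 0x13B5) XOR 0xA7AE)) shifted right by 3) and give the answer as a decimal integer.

0b1000110111101010 = 1000110111101010
0x13B5 = 0001001110110101
→ OR → 1001111111111111 = 40959
0xA7AE = 1010011110101110
→ XOR → 0011100001010001 = 14417
→ shifted right by 3 → 0000011100001010 = 1802

1802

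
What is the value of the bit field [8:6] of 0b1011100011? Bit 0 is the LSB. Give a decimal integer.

v = 1011100011
Shift right by 6: 1011
Mask low 3 bits: 011 = 3

3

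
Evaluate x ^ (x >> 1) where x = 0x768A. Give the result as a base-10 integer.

19919

x = 111011010001010 = 30346
x>>1 = 011101101000101
XOR  = 100110111001111 = 19919
(x ^ (x >> 1) gives the standard binary-reflected Gray code of x.)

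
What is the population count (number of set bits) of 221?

221 = 11011101
Count the 1s: 1 + 1 + 1 + 1 + 1 + 1 = 6

6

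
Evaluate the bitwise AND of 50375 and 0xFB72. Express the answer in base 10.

50375 = 1100010011000111
0xFB72 = 1111101101110010
AND → 1100000001000010 = 49218

49218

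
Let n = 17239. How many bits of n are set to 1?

17239 = 100001101010111
Count the 1s: 1 + 1 + 1 + 1 + 1 + 1 + 1 + 1 = 8

8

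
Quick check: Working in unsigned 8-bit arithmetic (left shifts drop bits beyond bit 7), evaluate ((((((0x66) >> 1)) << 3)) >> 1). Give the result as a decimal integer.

76

0x66 = 01100110
→ >> 1 → 00110011 = 51
→ << 3 (mod 2^8) → 10011000 = 152
→ >> 1 → 01001100 = 76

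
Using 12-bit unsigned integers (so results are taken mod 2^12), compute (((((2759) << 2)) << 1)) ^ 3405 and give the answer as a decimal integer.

2759 = 101011000111
→ << 2 (mod 2^12) → 101100011100 = 2844
→ << 1 (mod 2^12) → 011000111000 = 1592
3405 = 110101001101
→ ^ → 101101110101 = 2933

2933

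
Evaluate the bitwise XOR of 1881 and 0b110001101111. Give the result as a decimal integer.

2870

1881 = 011101011001
b = 110001101111
XOR → 101100110110 = 2870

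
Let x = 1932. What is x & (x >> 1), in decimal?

x = 11110001100 = 1932
x>>1 = 01111000110
AND  = 01110000100 = 900
(x & (x >> 1) has a 1 wherever x has two consecutive 1 bits.)

900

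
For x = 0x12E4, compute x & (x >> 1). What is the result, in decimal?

96

x = 1001011100100 = 4836
x>>1 = 0100101110010
AND  = 0000001100000 = 96
(x & (x >> 1) has a 1 wherever x has two consecutive 1 bits.)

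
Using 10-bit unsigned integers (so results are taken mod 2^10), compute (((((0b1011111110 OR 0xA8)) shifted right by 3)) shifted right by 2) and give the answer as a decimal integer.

23

0b1011111110 = 1011111110
0xA8 = 0010101000
→ OR → 1011111110 = 766
→ shifted right by 3 → 0001011111 = 95
→ shifted right by 2 → 0000010111 = 23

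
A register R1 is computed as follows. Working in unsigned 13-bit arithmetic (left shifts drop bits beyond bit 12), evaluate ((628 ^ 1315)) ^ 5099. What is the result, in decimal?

628 = 0001001110100
1315 = 0010100100011
→ ^ → 0011101010111 = 1879
5099 = 1001111101011
→ ^ → 1010010111100 = 5308

5308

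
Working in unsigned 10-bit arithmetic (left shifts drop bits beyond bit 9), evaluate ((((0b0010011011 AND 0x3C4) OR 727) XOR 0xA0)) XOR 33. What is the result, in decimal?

598

0b0010011011 = 0010011011
0x3C4 = 1111000100
→ AND → 0010000000 = 128
727 = 1011010111
→ OR → 1011010111 = 727
0xA0 = 0010100000
→ XOR → 1001110111 = 631
33 = 0000100001
→ XOR → 1001010110 = 598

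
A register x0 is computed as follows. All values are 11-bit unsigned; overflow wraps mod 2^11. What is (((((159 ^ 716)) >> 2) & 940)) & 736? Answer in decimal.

128

159 = 00010011111
716 = 01011001100
→ ^ → 01001010011 = 595
→ >> 2 → 00010010100 = 148
940 = 01110101100
→ & → 00010000100 = 132
736 = 01011100000
→ & → 00010000000 = 128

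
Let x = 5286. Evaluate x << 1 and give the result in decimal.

10572

5286 = 01010010100110
shift left by 1 → 10100101001100 = 10572
(equivalently, 5286 × 2^1 = 5286 × 2)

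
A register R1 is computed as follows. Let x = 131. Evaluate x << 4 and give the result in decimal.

2096

131 = 000010000011
shift left by 4 → 100000110000 = 2096
(equivalently, 131 × 2^4 = 131 × 16)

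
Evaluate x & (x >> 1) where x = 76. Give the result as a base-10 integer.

4

x = 1001100 = 76
x>>1 = 0100110
AND  = 0000100 = 4
(x & (x >> 1) has a 1 wherever x has two consecutive 1 bits.)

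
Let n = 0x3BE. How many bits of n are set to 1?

0x3BE = 1110111110
Count the 1s: 1 + 1 + 1 + 1 + 1 + 1 + 1 + 1 = 8

8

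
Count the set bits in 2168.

2168 = 100001111000
Count the 1s: 1 + 1 + 1 + 1 + 1 = 5

5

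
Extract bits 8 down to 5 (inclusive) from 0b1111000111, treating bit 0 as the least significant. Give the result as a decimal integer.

v = 1111000111
Shift right by 5: 11110
Mask low 4 bits: 1110 = 14

14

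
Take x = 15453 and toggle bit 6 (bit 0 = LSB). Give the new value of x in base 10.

15389

x = 11110001011101
bit 6 is currently 1; toggle it via x ^ (1 << 6) = x ^ 64
→ 11110000011101 = 15389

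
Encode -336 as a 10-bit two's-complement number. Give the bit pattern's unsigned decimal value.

688

336 in 10 bits: 0101010000
Invert: 1010101111
Add 1:  1010110000 = 688
(Check: 2^10 - 336 = 1024 - 336 = 688.)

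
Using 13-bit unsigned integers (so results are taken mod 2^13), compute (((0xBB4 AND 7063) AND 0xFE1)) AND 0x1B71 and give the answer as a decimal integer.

2816

0xBB4 = 0101110110100
7063 = 1101110010111
→ AND → 0101110010100 = 2964
0xFE1 = 0111111100001
→ AND → 0101110000000 = 2944
0x1B71 = 1101101110001
→ AND → 0101100000000 = 2816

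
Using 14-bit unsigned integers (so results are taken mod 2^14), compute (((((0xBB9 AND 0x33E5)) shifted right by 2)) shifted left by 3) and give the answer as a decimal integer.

0xBB9 = 00101110111001
0x33E5 = 11001111100101
→ AND → 00001110100001 = 929
→ shifted right by 2 → 00000011101000 = 232
→ shifted left by 3 (mod 2^14) → 00011101000000 = 1856

1856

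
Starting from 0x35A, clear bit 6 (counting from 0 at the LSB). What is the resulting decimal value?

794

x = 001101011010
bit 6 is currently 1; clear it via x & ~(1 << 6) = x & ~64
→ 001100011010 = 794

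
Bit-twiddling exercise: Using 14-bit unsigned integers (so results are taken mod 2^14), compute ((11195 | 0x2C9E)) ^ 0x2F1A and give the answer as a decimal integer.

11195 = 10101110111011
0x2C9E = 10110010011110
→ | → 10111110111111 = 12223
0x2F1A = 10111100011010
→ ^ → 00000010100101 = 165

165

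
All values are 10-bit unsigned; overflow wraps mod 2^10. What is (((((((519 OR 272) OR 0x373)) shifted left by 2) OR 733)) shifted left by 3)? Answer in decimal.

744

519 = 1000000111
272 = 0100010000
→ OR → 1100010111 = 791
0x373 = 1101110011
→ OR → 1101110111 = 887
→ shifted left by 2 (mod 2^10) → 0111011100 = 476
733 = 1011011101
→ OR → 1111011101 = 989
→ shifted left by 3 (mod 2^10) → 1011101000 = 744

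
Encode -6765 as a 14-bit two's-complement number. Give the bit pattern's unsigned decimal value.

6765 in 14 bits: 01101001101101
Invert: 10010110010010
Add 1:  10010110010011 = 9619
(Check: 2^14 - 6765 = 16384 - 6765 = 9619.)

9619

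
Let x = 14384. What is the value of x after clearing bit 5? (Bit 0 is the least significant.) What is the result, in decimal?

14352

x = 11100000110000
bit 5 is currently 1; clear it via x & ~(1 << 5) = x & ~32
→ 11100000010000 = 14352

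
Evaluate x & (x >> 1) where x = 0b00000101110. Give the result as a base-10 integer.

6

x = 101110 = 46
x>>1 = 010111
AND  = 000110 = 6
(x & (x >> 1) has a 1 wherever x has two consecutive 1 bits.)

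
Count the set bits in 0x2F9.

0x2F9 = 1011111001
Count the 1s: 1 + 1 + 1 + 1 + 1 + 1 + 1 = 7

7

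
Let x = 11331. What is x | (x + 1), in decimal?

11335

x = 10110001000011 = 11331
x + 1 = 10110001000100
OR    = 10110001000111 = 11335
(x | (x + 1) sets the lowest cleared bit.)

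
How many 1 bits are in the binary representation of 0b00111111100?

7

n = 111111100
Count the 1s: 1 + 1 + 1 + 1 + 1 + 1 + 1 = 7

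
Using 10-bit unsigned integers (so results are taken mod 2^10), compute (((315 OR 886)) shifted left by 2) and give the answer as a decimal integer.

508

315 = 0100111011
886 = 1101110110
→ OR → 1101111111 = 895
→ shifted left by 2 (mod 2^10) → 0111111100 = 508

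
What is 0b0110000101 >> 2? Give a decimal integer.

97

x = 110000101
shift right by 2 → 001100001 = 97
(equivalently, floor(389 / 4))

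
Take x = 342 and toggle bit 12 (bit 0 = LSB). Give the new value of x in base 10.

x = 0000101010110
bit 12 is currently 0; toggle it via x ^ (1 << 12) = x ^ 4096
→ 1000101010110 = 4438

4438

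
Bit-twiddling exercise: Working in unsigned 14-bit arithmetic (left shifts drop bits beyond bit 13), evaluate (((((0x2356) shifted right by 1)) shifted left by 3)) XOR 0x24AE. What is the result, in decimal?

0x2356 = 10001101010110
→ shifted right by 1 → 01000110101011 = 4523
→ shifted left by 3 (mod 2^14) → 00110101011000 = 3416
0x24AE = 10010010101110
→ XOR → 10100111110110 = 10742

10742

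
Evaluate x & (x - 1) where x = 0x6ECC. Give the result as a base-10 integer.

x = 110111011001100 = 28364
x - 1 = 110111011001011
AND   = 110111011001000 = 28360
(x & (x - 1) clears the lowest set bit of x.)

28360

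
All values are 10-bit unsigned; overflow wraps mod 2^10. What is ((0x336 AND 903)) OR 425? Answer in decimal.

0x336 = 1100110110
903 = 1110000111
→ AND → 1100000110 = 774
425 = 0110101001
→ OR → 1110101111 = 943

943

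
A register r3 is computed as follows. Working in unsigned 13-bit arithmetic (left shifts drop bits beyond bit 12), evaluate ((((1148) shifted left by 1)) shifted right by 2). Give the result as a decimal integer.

574

1148 = 0010001111100
→ shifted left by 1 (mod 2^13) → 0100011111000 = 2296
→ shifted right by 2 → 0001000111110 = 574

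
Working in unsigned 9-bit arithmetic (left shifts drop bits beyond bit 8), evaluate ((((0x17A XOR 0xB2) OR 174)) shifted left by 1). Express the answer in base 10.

0x17A = 101111010
0xB2 = 010110010
→ XOR → 111001000 = 456
174 = 010101110
→ OR → 111101110 = 494
→ shifted left by 1 (mod 2^9) → 111011100 = 476

476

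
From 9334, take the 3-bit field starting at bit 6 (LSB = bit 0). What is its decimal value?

v = 10010001110110
Shift right by 6: 10010001
Mask low 3 bits: 001 = 1

1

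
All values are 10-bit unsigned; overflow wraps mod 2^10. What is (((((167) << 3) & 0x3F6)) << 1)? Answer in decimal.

167 = 0010100111
→ << 3 (mod 2^10) → 0100111000 = 312
0x3F6 = 1111110110
→ & → 0100110000 = 304
→ << 1 (mod 2^10) → 1001100000 = 608

608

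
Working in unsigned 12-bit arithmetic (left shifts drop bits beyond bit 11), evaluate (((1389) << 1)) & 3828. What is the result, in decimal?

1389 = 010101101101
→ << 1 (mod 2^12) → 101011011010 = 2778
3828 = 111011110100
→ & → 101011010000 = 2768

2768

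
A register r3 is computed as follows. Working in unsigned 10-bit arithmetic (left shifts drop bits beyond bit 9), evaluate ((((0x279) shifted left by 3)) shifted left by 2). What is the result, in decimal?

0x279 = 1001111001
→ shifted left by 3 (mod 2^10) → 1111001000 = 968
→ shifted left by 2 (mod 2^10) → 1100100000 = 800

800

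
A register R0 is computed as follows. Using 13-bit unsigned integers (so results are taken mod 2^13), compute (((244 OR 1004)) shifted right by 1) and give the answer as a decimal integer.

244 = 0000011110100
1004 = 0001111101100
→ OR → 0001111111100 = 1020
→ shifted right by 1 → 0000111111110 = 510

510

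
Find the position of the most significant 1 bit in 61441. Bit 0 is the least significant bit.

61441 = 1111000000000001
The topmost 1 is at position 15 (since 2^15 = 32768 ≤ 61441 < 65536).

15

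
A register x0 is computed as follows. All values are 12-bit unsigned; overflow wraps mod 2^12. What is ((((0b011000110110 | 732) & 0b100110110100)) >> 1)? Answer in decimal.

0b011000110110 = 011000110110
732 = 001011011100
→ | → 011011111110 = 1790
0b100110110100 = 100110110100
→ & → 000010110100 = 180
→ >> 1 → 000001011010 = 90

90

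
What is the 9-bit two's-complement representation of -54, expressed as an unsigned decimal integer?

458

54 in 9 bits: 000110110
Invert: 111001001
Add 1:  111001010 = 458
(Check: 2^9 - 54 = 512 - 54 = 458.)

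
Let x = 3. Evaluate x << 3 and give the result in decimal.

24

3 = 00011
shift left by 3 → 11000 = 24
(equivalently, 3 × 2^3 = 3 × 8)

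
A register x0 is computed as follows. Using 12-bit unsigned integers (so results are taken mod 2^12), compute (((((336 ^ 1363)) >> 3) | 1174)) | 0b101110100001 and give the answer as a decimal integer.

336 = 000101010000
1363 = 010101010011
→ ^ → 010000000011 = 1027
→ >> 3 → 000010000000 = 128
1174 = 010010010110
→ | → 010010010110 = 1174
0b101110100001 = 101110100001
→ | → 111110110111 = 4023

4023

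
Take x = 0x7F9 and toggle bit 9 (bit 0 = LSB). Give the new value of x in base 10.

1529

x = 11111111001
bit 9 is currently 1; toggle it via x ^ (1 << 9) = x ^ 512
→ 10111111001 = 1529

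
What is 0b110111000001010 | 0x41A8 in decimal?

28586

a = 110111000001010
0x41A8 = 100000110101000
 OR → 110111110101010 = 28586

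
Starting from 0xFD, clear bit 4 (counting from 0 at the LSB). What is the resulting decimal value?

237

x = 11111101
bit 4 is currently 1; clear it via x & ~(1 << 4) = x & ~16
→ 11101101 = 237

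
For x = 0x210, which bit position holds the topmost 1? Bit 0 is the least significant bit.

9

0x210 = 1000010000
The topmost 1 is at position 9 (since 2^9 = 512 ≤ 528 < 1024).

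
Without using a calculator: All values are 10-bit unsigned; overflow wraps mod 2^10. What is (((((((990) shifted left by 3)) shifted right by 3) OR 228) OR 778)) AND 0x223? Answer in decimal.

546

990 = 1111011110
→ shifted left by 3 (mod 2^10) → 1011110000 = 752
→ shifted right by 3 → 0001011110 = 94
228 = 0011100100
→ OR → 0011111110 = 254
778 = 1100001010
→ OR → 1111111110 = 1022
0x223 = 1000100011
→ AND → 1000100010 = 546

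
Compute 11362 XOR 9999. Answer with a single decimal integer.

11362 = 10110001100010
9999 = 10011100001111
XOR → 00101101101101 = 2925

2925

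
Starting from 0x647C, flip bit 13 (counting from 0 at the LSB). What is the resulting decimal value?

17532

x = 0110010001111100
bit 13 is currently 1; toggle it via x ^ (1 << 13) = x ^ 8192
→ 0100010001111100 = 17532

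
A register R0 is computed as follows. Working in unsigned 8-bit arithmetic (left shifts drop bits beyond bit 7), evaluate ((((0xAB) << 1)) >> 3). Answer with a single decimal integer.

10

0xAB = 10101011
→ << 1 (mod 2^8) → 01010110 = 86
→ >> 3 → 00001010 = 10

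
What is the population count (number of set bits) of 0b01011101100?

n = 1011101100
Count the 1s: 1 + 1 + 1 + 1 + 1 + 1 = 6

6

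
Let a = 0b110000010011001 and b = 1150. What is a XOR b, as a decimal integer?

a = 110000010011001
1150 = 000010001111110
XOR → 110010011100111 = 25831

25831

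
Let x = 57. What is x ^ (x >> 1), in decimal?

37

x = 111001 = 57
x>>1 = 011100
XOR  = 100101 = 37
(x ^ (x >> 1) gives the standard binary-reflected Gray code of x.)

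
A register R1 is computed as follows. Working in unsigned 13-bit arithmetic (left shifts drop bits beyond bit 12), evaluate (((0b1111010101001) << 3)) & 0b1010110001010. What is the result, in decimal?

5384

0b1111010101001 = 1111010101001
→ << 3 (mod 2^13) → 1010101001000 = 5448
0b1010110001010 = 1010110001010
→ & → 1010100001000 = 5384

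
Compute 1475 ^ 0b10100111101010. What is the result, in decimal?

1475 = 00010111000011
b = 10100111101010
XOR → 10110000101001 = 11305

11305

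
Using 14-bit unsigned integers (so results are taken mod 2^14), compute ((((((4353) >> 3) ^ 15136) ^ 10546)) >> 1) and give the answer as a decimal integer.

2073

4353 = 01000100000001
→ >> 3 → 00001000100000 = 544
15136 = 11101100100000
→ ^ → 11100100000000 = 14592
10546 = 10100100110010
→ ^ → 01000000110010 = 4146
→ >> 1 → 00100000011001 = 2073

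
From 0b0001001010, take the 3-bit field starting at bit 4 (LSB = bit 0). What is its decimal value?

4

v = 0001001010
Shift right by 4: 000100
Mask low 3 bits: 100 = 4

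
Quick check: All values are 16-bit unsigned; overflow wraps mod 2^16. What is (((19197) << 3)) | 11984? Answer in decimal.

32760

19197 = 0100101011111101
→ << 3 (mod 2^16) → 0101011111101000 = 22504
11984 = 0010111011010000
→ | → 0111111111111000 = 32760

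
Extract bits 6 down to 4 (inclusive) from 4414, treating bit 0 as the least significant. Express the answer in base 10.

3

v = 01000100111110
Shift right by 4: 0100010011
Mask low 3 bits: 011 = 3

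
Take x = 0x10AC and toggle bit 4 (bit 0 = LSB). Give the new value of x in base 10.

x = 01000010101100
bit 4 is currently 0; toggle it via x ^ (1 << 4) = x ^ 16
→ 01000010111100 = 4284

4284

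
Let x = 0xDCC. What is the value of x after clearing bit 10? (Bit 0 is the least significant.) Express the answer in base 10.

2508

x = 110111001100
bit 10 is currently 1; clear it via x & ~(1 << 10) = x & ~1024
→ 100111001100 = 2508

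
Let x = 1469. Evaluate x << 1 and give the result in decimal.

2938

1469 = 010110111101
shift left by 1 → 101101111010 = 2938
(equivalently, 1469 × 2^1 = 1469 × 2)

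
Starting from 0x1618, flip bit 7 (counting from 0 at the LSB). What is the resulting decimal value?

5784

x = 1011000011000
bit 7 is currently 0; toggle it via x ^ (1 << 7) = x ^ 128
→ 1011010011000 = 5784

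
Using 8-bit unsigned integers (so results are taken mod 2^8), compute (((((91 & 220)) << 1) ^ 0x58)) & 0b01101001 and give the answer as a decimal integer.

91 = 01011011
220 = 11011100
→ & → 01011000 = 88
→ << 1 (mod 2^8) → 10110000 = 176
0x58 = 01011000
→ ^ → 11101000 = 232
0b01101001 = 01101001
→ & → 01101000 = 104

104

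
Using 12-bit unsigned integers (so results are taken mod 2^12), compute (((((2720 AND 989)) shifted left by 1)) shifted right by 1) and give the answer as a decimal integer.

2720 = 101010100000
989 = 001111011101
→ AND → 001010000000 = 640
→ shifted left by 1 (mod 2^12) → 010100000000 = 1280
→ shifted right by 1 → 001010000000 = 640

640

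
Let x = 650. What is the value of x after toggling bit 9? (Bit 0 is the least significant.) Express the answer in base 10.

138

x = 1010001010
bit 9 is currently 1; toggle it via x ^ (1 << 9) = x ^ 512
→ 0010001010 = 138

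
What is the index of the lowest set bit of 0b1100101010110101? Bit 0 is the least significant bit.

0b1100101010110101 = 1100101010110101
Trailing zeros: 0, so the lowest set bit is bit 0 (value 1).

0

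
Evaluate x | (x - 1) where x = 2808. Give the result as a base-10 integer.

2815

x = 101011111000 = 2808
x - 1 = 101011110111
OR    = 101011111111 = 2815
(x | (x - 1) sets all bits below the lowest set bit.)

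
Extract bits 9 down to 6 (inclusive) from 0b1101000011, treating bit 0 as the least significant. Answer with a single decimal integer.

v = 1101000011
Shift right by 6: 1101
Mask low 4 bits: 1101 = 13

13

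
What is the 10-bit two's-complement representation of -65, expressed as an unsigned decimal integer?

65 in 10 bits: 0001000001
Invert: 1110111110
Add 1:  1110111111 = 959
(Check: 2^10 - 65 = 1024 - 65 = 959.)

959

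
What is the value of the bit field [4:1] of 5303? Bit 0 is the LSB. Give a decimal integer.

11

v = 1010010110111
Shift right by 1: 101001011011
Mask low 4 bits: 1011 = 11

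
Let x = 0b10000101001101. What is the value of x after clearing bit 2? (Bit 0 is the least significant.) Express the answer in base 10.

x = 10000101001101
bit 2 is currently 1; clear it via x & ~(1 << 2) = x & ~4
→ 10000101001001 = 8521

8521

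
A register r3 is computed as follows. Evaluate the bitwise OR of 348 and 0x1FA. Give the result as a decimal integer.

348 = 101011100
0x1FA = 111111010
 OR → 111111110 = 510

510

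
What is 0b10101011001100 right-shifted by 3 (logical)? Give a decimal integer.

x = 10101011001100
shift right by 3 → 00010101011001 = 1369
(equivalently, floor(10956 / 8))

1369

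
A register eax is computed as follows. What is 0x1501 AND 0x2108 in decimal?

256

0x1501 = 01010100000001
0x2108 = 10000100001000
AND → 00000100000000 = 256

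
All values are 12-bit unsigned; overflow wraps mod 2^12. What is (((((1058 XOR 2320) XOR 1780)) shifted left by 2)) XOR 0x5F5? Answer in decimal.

1058 = 010000100010
2320 = 100100010000
→ XOR → 110100110010 = 3378
1780 = 011011110100
→ XOR → 101111000110 = 3014
→ shifted left by 2 (mod 2^12) → 111100011000 = 3864
0x5F5 = 010111110101
→ XOR → 101011101101 = 2797

2797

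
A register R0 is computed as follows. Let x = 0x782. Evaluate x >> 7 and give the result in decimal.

15

0x782 = 11110000010
shift right by 7 → 00000001111 = 15
(equivalently, floor(1922 / 128))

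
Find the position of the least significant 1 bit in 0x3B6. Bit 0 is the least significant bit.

1

0x3B6 = 1110110110
Trailing zeros: 1, so the lowest set bit is bit 1 (value 2).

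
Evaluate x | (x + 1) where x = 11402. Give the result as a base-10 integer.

x = 10110010001010 = 11402
x + 1 = 10110010001011
OR    = 10110010001011 = 11403
(x | (x + 1) sets the lowest cleared bit.)

11403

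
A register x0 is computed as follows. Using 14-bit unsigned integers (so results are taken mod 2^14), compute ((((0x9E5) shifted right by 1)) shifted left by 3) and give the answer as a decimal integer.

10128

0x9E5 = 00100111100101
→ shifted right by 1 → 00010011110010 = 1266
→ shifted left by 3 (mod 2^14) → 10011110010000 = 10128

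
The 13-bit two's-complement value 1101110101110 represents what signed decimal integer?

pattern = 1101110101110 (MSB is 1 ⇒ negative)
Invert: 0010001010001, add 1 → 0010001010010 = 1106, so the value is -1106.
(Equivalently: 7086 - 2^13 = 7086 - 8192 = -1106.)

-1106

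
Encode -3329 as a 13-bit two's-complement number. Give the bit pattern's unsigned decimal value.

4863

3329 in 13 bits: 0110100000001
Invert: 1001011111110
Add 1:  1001011111111 = 4863
(Check: 2^13 - 3329 = 8192 - 3329 = 4863.)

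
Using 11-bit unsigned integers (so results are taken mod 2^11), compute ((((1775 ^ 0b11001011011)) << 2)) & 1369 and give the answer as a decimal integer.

1775 = 11011101111
0b11001011011 = 11001011011
→ ^ → 00010110100 = 180
→ << 2 (mod 2^11) → 01011010000 = 720
1369 = 10101011001
→ & → 00001010000 = 80

80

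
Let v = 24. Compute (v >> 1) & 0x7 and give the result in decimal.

4

v = 00011000
Shift right by 1: 0001100
Mask low 3 bits: 100 = 4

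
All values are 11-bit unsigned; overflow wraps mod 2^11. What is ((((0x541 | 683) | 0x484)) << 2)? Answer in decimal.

0x541 = 10101000001
683 = 01010101011
→ | → 11111101011 = 2027
0x484 = 10010000100
→ | → 11111101111 = 2031
→ << 2 (mod 2^11) → 11110111100 = 1980

1980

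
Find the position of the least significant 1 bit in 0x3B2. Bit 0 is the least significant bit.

0x3B2 = 1110110010
Trailing zeros: 1, so the lowest set bit is bit 1 (value 2).

1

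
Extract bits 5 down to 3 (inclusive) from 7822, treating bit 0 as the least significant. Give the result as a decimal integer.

v = 1111010001110
Shift right by 3: 1111010001
Mask low 3 bits: 001 = 1

1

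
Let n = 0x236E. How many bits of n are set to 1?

8

0x236E = 10001101101110
Count the 1s: 1 + 1 + 1 + 1 + 1 + 1 + 1 + 1 = 8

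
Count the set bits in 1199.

1199 = 10010101111
Count the 1s: 1 + 1 + 1 + 1 + 1 + 1 + 1 = 7

7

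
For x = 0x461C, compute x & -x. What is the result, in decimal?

4

x = 100011000011100 = 17948
-x (two's complement) = …011100111100100
AND   = 000000000000100 = 4
(x & -x isolates the lowest set bit of x.)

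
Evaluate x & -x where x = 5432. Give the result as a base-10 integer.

8

x = 1010100111000 = 5432
-x (two's complement) = …0101011001000
AND   = 0000000001000 = 8
(x & -x isolates the lowest set bit of x.)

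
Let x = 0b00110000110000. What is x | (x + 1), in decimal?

3121

x = 110000110000 = 3120
x + 1 = 110000110001
OR    = 110000110001 = 3121
(x | (x + 1) sets the lowest cleared bit.)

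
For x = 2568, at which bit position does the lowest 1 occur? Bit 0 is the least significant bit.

2568 = 101000001000
Trailing zeros: 3, so the lowest set bit is bit 3 (value 8).

3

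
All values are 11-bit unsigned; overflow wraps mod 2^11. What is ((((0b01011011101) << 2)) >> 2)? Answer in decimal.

0b01011011101 = 01011011101
→ << 2 (mod 2^11) → 01101110100 = 884
→ >> 2 → 00011011101 = 221

221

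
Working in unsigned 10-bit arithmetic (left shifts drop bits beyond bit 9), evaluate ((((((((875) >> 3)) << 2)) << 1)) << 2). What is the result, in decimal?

416

875 = 1101101011
→ >> 3 → 0001101101 = 109
→ << 2 (mod 2^10) → 0110110100 = 436
→ << 1 (mod 2^10) → 1101101000 = 872
→ << 2 (mod 2^10) → 0110100000 = 416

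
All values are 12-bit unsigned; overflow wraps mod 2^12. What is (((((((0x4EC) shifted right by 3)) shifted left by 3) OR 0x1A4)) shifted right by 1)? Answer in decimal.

0x4EC = 010011101100
→ shifted right by 3 → 000010011101 = 157
→ shifted left by 3 (mod 2^12) → 010011101000 = 1256
0x1A4 = 000110100100
→ OR → 010111101100 = 1516
→ shifted right by 1 → 001011110110 = 758

758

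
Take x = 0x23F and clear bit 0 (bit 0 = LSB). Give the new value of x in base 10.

574

x = 1000111111
bit 0 is currently 1; clear it via x & ~(1 << 0) = x & ~1
→ 1000111110 = 574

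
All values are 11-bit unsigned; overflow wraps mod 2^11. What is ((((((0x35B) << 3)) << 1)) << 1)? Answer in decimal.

864

0x35B = 01101011011
→ << 3 (mod 2^11) → 01011011000 = 728
→ << 1 (mod 2^11) → 10110110000 = 1456
→ << 1 (mod 2^11) → 01101100000 = 864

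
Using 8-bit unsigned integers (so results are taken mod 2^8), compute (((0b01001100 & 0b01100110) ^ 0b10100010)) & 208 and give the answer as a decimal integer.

0b01001100 = 01001100
0b01100110 = 01100110
→ & → 01000100 = 68
0b10100010 = 10100010
→ ^ → 11100110 = 230
208 = 11010000
→ & → 11000000 = 192

192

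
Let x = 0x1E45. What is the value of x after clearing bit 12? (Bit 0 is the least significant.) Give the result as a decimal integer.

x = 01111001000101
bit 12 is currently 1; clear it via x & ~(1 << 12) = x & ~4096
→ 00111001000101 = 3653

3653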